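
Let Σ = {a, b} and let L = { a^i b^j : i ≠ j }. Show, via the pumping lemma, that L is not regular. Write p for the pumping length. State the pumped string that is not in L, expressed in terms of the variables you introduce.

a^{p+p!} b^{p+p!}

Assume L is regular; let p be its pumping constant.
Choose w = a^p b^{p+p!}. Since p ≠ p+p!, w ∈ L; and |w| ≥ p.
The pumping lemma gives a decomposition w = xyz where |xy| ≤ p and |y| ≥ 1.
Because |xy| ≤ p and w begins with p copies of a, we have y = a^k with 1 ≤ k ≤ p.
Since 1 ≤ k ≤ p, k divides p!; set t = 1 + p!/k. Then xy^t z has p + (p!/k)·k = p + p! copies of a. Now the a-count equals the b-count, so i ≠ j fails. So xy^t z = a^{p+p!} b^{p+p!} ∉ L.
This is a contradiction; hence L is not regular.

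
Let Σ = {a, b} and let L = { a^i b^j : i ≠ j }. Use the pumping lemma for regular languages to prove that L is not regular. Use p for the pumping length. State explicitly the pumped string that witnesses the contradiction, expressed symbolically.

a^{p+p!} b^{p+p!}

Toward a contradiction, assume L is regular with pumping length p.
Choose w = a^p b^{p+p!}. Since p ≠ p+p!, w ∈ L; and |w| ≥ p.
The pumping lemma gives a decomposition w = xyz where |xy| ≤ p and y is nonempty.
Since the first p symbols of w are all a's and |xy| ≤ p, y lies entirely in the leading a-block: y = a^k for some k with 1 ≤ k ≤ p.
Since 1 ≤ k ≤ p, k divides p!; set t = 1 + p!/k. Then xy^t z has p + (p!/k)·k = p + p! copies of a. Now the a-count equals the b-count, so i ≠ j fails. So xy^t z = a^{p+p!} b^{p+p!} ∉ L.
Contradiction. Therefore L is not regular.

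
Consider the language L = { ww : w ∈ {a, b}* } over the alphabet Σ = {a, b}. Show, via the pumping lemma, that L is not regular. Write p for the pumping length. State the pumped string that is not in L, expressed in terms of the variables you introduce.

a^{p+k} b^p a^p b^p

Assume L is regular. Let p be the pumping length given by the pumping lemma.
Take w = a^p b^p a^p b^p = uu where u = a^pb^p; then w ∈ L and |w| = 4p ≥ p.
Write w = xyz as guaranteed by the lemma, with |xy| ≤ p and |y| > 0.
The first p characters of w are a's, so xy (and hence y) consists only of a's. Write y = a^k, 1 ≤ k ≤ p.
Pump with i = 2: xy^2z = a^{p+k} b^p a^p b^p, of length 4p+k. Suppose this equals vv. The string starts with a and ends with b, so v does too; thus the boundary between the two copies of v is a b→a transition. There is exactly one such transition, at position 2p+k, so |v| = 2p+k and |vv| = 4p+2k ≠ 4p+k since k ≥ 1. So xy^2z ∉ L.
This is a contradiction; hence L is not regular.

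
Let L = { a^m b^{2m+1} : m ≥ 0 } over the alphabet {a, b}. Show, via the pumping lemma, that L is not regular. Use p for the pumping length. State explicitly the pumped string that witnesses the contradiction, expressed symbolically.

a^{p+k} b^{2p+1}

Suppose for contradiction that L is regular, and let p be the pumping length.
Take w = a^p b^{2p+1}. Then w ∈ L and |w| = 3p+1 ≥ p.
Write w = xyz as guaranteed by the lemma, with |xy| ≤ p and |y| ≥ 1.
Because |xy| ≤ p and w begins with p copies of a, we have y = a^k with 1 ≤ k ≤ p.
Pump with i = 2: xy^2z = a^{p+k} b^{2p+1}. For this to lie in L we would need 2p+1 = 2(p+k)+1, which forces k = 0. But k ≥ 1, so xy^2z ∉ L.
This is a contradiction; hence L is not regular.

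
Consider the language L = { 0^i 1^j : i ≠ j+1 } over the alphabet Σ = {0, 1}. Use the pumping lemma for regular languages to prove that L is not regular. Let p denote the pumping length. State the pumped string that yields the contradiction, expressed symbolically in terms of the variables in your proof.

Assume L is regular. Let p be the pumping length given by the pumping lemma.
Choose w = 0^p 1^{p+p!-1}. Since p ≠ (p+p!-1)+1 = p+p!, w ∈ L; and |w| ≥ p.
By the pumping lemma, w = xyz with |xy| ≤ p and |y| > 0.
Since the first p symbols of w are all 0's and |xy| ≤ p, y lies entirely in the leading 0-block: y = 0^k for some k with 1 ≤ k ≤ p.
Since 1 ≤ k ≤ p, k divides p!; set t = 1 + p!/k. Then xy^t z has p + (p!/k)·k = p + p! copies of 0. Now the 0-count is p+p! and (1-count)+1 = (p+p!-1)+1 = p+p!, so i ≠ j+1 fails. So xy^t z = 0^{p+p!} 1^{p+p!-1} ∉ L.
Contradiction. Therefore L is not regular.

0^{p+p!} 1^{p+p!-1}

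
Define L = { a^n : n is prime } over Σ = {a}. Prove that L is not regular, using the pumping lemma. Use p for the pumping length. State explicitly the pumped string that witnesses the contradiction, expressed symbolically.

a^{q(1+k)}

Assume L is regular. Let p be the pumping length given by the pumping lemma.
Let q be a prime with q ≥ p+2 (infinitely many primes exist), and take w = a^q ∈ L with |w| = q ≥ p.
The pumping lemma gives a decomposition w = xyz where |xy| ≤ p and y is nonempty.
Then y = a^k for some k with 1 ≤ k ≤ p.
Since 1 ≤ k ≤ p, |xz| = q-k. Pump with i = q+1: |xy^{q+1}z| = (q-k)+(q+1)k = q+qk = q(1+k), which is composite (both factors ≥ 2). So xy^{q+1}z = a^{q(1+k)} ∉ L.
This is a contradiction; hence L is not regular.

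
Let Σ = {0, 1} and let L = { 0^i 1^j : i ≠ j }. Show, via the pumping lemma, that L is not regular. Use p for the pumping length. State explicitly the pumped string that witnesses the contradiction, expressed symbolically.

0^{p+p!} 1^{p+p!}

Toward a contradiction, assume L is regular with pumping length p.
Choose w = 0^p 1^{p+p!}. Since p ≠ p+p!, w ∈ L; and |w| ≥ p.
Write w = xyz as guaranteed by the lemma, with |xy| ≤ p and |y| > 0.
The first p characters of w are 0's, so xy (and hence y) consists only of 0's. Write y = 0^k, 1 ≤ k ≤ p.
Since 1 ≤ k ≤ p, k divides p!; set t = 1 + p!/k. Then xy^t z has p + (p!/k)·k = p + p! copies of 0. Now the 0-count equals the 1-count, so i ≠ j fails. So xy^t z = 0^{p+p!} 1^{p+p!} ∉ L.
This is a contradiction; hence L is not regular.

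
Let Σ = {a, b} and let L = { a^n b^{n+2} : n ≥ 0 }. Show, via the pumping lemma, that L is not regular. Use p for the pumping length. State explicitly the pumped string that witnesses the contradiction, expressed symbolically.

Suppose for contradiction that L is regular, and let p be the pumping length.
Take w = a^p b^{p+2}. Then w ∈ L and |w| = 2p+2 ≥ p.
The pumping lemma gives a decomposition w = xyz where |xy| ≤ p and |y| ≥ 1.
The first p characters of w are a's, so xy (and hence y) consists only of a's. Write y = a^k, 1 ≤ k ≤ p.
Pump with i = 2: xy^2z = a^{p+k} b^{p+2}. For this to lie in L we would need p+2 = (p+k)+2, which forces k = 0. But k ≥ 1, so xy^2z ∉ L.
Contradiction. Therefore L is not regular.

a^{p+k} b^{p+2}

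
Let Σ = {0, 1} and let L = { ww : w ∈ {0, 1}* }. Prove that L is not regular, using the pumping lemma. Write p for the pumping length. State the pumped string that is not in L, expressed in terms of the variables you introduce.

Assume L is regular. Let p be the pumping length given by the pumping lemma.
Take w = 0^p 1^p 0^p 1^p = uu where u = 0^p1^p; then w ∈ L and |w| = 4p ≥ p.
Write w = xyz as guaranteed by the lemma, with |xy| ≤ p and y is nonempty.
The first p characters of w are 0's, so xy (and hence y) consists only of 0's. Write y = 0^k, 1 ≤ k ≤ p.
Pump with i = 2: xy^2z = 0^{p+k} 1^p 0^p 1^p, of length 4p+k. Suppose this equals vv. The string starts with 0 and ends with 1, so v does too; thus the boundary between the two copies of v is a 1→0 transition. There is exactly one such transition, at position 2p+k, so |v| = 2p+k and |vv| = 4p+2k ≠ 4p+k since k ≥ 1. So xy^2z ∉ L.
This contradicts the pumping lemma, so L is not regular.

0^{p+k} 1^p 0^p 1^p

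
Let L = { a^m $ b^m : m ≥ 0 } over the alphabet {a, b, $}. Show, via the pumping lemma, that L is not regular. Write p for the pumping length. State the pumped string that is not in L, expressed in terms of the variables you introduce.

Suppose for contradiction that L is regular, and let p be the pumping length.
Take w = a^p $ b^p ∈ L with |w| = 2p+1 ≥ p.
The pumping lemma gives a decomposition w = xyz where |xy| ≤ p and |y| ≥ 1.
Because |xy| ≤ p and w begins with p copies of a, we have y = a^k with 1 ≤ k ≤ p.
Pump with i = 2: xy^2z = a^{p+k} $ b^p, which would require p+k = p. But k ≥ 1, so xy^2z ∉ L.
This is a contradiction; hence L is not regular.

a^{p+k} $ b^p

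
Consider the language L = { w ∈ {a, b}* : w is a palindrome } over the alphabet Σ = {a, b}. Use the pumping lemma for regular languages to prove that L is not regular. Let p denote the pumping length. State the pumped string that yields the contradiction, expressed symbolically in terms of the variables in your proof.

Suppose for contradiction that L is regular, and let p be the pumping length.
Take w = a^p b a^p, a palindrome of length 2p+1 ≥ p.
Write w = xyz as guaranteed by the lemma, with |xy| ≤ p and y is nonempty.
Since the first p symbols of w are all a's and |xy| ≤ p, y lies entirely in the leading a-block: y = a^k for some k with 1 ≤ k ≤ p.
Pump with i = 2: xy^2z = a^{p+k} b a^p. Its reverse is a^p b a^{p+k}, which differs from xy^2z since k ≥ 1. So xy^2z is not a palindrome and xy^2z ∉ L.
This contradicts the pumping lemma, so L is not regular.

a^{p+k} b a^p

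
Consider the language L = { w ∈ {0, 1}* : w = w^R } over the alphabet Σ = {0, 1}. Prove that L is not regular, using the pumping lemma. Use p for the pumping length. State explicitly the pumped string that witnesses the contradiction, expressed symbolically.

Toward a contradiction, assume L is regular with pumping length p.
Take w = 0^p 1 0^p, a palindrome of length 2p+1 ≥ p.
By the pumping lemma, w = xyz with |xy| ≤ p and |y| ≥ 1.
Because |xy| ≤ p and w begins with p copies of 0, we have y = 0^k with 1 ≤ k ≤ p.
Pump with i = 2: xy^2z = 0^{p+k} 1 0^p. Its reverse is 0^p 1 0^{p+k}, which differs from xy^2z since k ≥ 1. So xy^2z is not a palindrome and xy^2z ∉ L.
Contradiction. Therefore L is not regular.

0^{p+k} 1 0^p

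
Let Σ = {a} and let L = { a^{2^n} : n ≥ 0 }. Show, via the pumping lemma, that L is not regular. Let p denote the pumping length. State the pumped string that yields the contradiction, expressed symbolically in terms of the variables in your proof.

a^{2^p+k}

Assume L is regular; let p be its pumping constant.
Take w = a^{2^p} ∈ L with |w| = 2^p ≥ p.
By the pumping lemma, w = xyz with |xy| ≤ p and |y| ≥ 1.
Then y = a^k for some k with 1 ≤ k ≤ p.
Pump with i = 2: xy^2z = a^{2^p+k}. Since 1 ≤ k ≤ p < 2^p, we have 2^p < 2^p+k < 2^{p+1}, so 2^p+k is not a power of 2. So xy^2z ∉ L.
This is a contradiction; hence L is not regular.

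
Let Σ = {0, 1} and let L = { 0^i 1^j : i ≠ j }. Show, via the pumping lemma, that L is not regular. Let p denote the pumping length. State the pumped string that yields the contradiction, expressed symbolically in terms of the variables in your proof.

Toward a contradiction, assume L is regular with pumping length p.
Choose w = 0^p 1^{p+p!}. Since p ≠ p+p!, w ∈ L; and |w| ≥ p.
The pumping lemma gives a decomposition w = xyz where |xy| ≤ p and |y| > 0.
Since the first p symbols of w are all 0's and |xy| ≤ p, y lies entirely in the leading 0-block: y = 0^k for some k with 1 ≤ k ≤ p.
Since 1 ≤ k ≤ p, k divides p!; set t = 1 + p!/k. Then xy^t z has p + (p!/k)·k = p + p! copies of 0. Now the 0-count equals the 1-count, so i ≠ j fails. So xy^t z = 0^{p+p!} 1^{p+p!} ∉ L.
This is a contradiction; hence L is not regular.

0^{p+p!} 1^{p+p!}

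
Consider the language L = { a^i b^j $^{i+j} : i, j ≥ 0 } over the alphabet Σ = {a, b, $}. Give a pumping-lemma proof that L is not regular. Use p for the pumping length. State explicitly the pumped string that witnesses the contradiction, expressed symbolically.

Suppose for contradiction that L is regular, and let p be the pumping length.
Take w = a^p b^p $^{2p} ∈ L (with i=j=p, i+j=2p), |w| = 4p ≥ p.
By the pumping lemma, w = xyz with |xy| ≤ p and y is nonempty.
Since the first p symbols of w are all a's and |xy| ≤ p, y lies entirely in the leading a-block: y = a^k for some k with 1 ≤ k ≤ p.
Consider xy^2z = a^{p+k} b^p $^{2p}. Now the a- and b-counts sum to 2p+k, but the $-count is 2p ≠ 2p+k. So xy^2z ∉ L.
Contradiction. Therefore L is not regular.

a^{p+k} b^p $^{2p}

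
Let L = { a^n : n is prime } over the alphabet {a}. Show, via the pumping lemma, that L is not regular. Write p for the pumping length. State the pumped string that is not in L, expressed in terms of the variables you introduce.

Toward a contradiction, assume L is regular with pumping length p.
Let q be a prime with q ≥ p+2 (infinitely many primes exist), and take w = a^q ∈ L with |w| = q ≥ p.
The pumping lemma gives a decomposition w = xyz where |xy| ≤ p and |y| > 0.
Then y = a^k for some k with 1 ≤ k ≤ p.
Since 1 ≤ k ≤ p, |xz| = q-k. Pump with i = q+1: |xy^{q+1}z| = (q-k)+(q+1)k = q+qk = q(1+k), which is composite (both factors ≥ 2). So xy^{q+1}z = a^{q(1+k)} ∉ L.
This contradicts the pumping lemma, so L is not regular.

a^{q(1+k)}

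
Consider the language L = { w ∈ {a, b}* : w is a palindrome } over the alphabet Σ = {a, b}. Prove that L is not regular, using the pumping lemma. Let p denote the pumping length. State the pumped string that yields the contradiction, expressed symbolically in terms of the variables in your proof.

a^{p+k} b a^p

Assume L is regular; let p be its pumping constant.
Take w = a^p b a^p, a palindrome of length 2p+1 ≥ p.
By the pumping lemma, w = xyz with |xy| ≤ p and y is nonempty.
The first p characters of w are a's, so xy (and hence y) consists only of a's. Write y = a^k, 1 ≤ k ≤ p.
Pump with i = 2: xy^2z = a^{p+k} b a^p. Its reverse is a^p b a^{p+k}, which differs from xy^2z since k ≥ 1. So xy^2z is not a palindrome and xy^2z ∉ L.
This contradicts the pumping lemma, so L is not regular.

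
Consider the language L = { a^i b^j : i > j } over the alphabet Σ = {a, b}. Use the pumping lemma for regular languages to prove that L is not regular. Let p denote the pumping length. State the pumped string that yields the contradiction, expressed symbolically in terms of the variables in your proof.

Assume L is regular. Let p be the pumping length given by the pumping lemma.
Choose w = a^{p+1} b^p ∈ L, with |w| = 2p+1 ≥ p.
Write w = xyz as guaranteed by the lemma, with |xy| ≤ p and |y| > 0.
Since the first p symbols of w are all a's and |xy| ≤ p, y lies entirely in the leading a-block: y = a^k for some k with 1 ≤ k ≤ p.
Consider xy^0z = xz = a^{p+1-k} b^p. Since k ≥ 1, the a-count p+1-k is at most p, so i > j fails; thus xz ∉ L.
This contradicts the pumping lemma, so L is not regular.

a^{p+1-k} b^p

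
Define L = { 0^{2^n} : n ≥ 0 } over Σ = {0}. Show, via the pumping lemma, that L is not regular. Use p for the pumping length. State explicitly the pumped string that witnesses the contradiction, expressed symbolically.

0^{2^p+k}

Assume L is regular; let p be its pumping constant.
Take w = 0^{2^p} ∈ L with |w| = 2^p ≥ p.
Write w = xyz as guaranteed by the lemma, with |xy| ≤ p and y is nonempty.
Then y = 0^k for some k with 1 ≤ k ≤ p.
Pump with i = 2: xy^2z = 0^{2^p+k}. Since 1 ≤ k ≤ p < 2^p, we have 2^p < 2^p+k < 2^{p+1}, so 2^p+k is not a power of 2. So xy^2z ∉ L.
Contradiction. Therefore L is not regular.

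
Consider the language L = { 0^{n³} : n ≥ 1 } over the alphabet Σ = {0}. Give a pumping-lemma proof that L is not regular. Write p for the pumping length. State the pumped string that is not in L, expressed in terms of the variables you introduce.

Suppose for contradiction that L is regular, and let p be the pumping length.
Take w = 0^{p³} ∈ L with |w| = p³ ≥ p.
The pumping lemma gives a decomposition w = xyz where |xy| ≤ p and |y| ≥ 1.
Then y = 0^k for some k with 1 ≤ k ≤ p.
Pump with i = 2: xy^2z = 0^{p³+k}. Since 1 ≤ k ≤ p, p³ < p³+k ≤ p³+p < p³+3p²+3p+1 = (p+1)³, so p³+k is not a perfect cube. So xy^2z ∉ L.
Contradiction. Therefore L is not regular.

0^{p³+k}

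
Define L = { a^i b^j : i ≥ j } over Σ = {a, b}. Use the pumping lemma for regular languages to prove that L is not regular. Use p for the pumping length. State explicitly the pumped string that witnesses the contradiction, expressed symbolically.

Assume L is regular. Let p be the pumping length given by the pumping lemma.
Choose w = a^p b^p ∈ L, with |w| = 2p ≥ p.
By the pumping lemma, w = xyz with |xy| ≤ p and |y| > 0.
Because |xy| ≤ p and w begins with p copies of a, we have y = a^k with 1 ≤ k ≤ p.
Consider xy^0z = xz = a^{p-k} b^p. Since k ≥ 1, the a-count p-k is less than p, so i ≥ j fails; thus xz ∉ L.
Contradiction. Therefore L is not regular.

a^{p-k} b^p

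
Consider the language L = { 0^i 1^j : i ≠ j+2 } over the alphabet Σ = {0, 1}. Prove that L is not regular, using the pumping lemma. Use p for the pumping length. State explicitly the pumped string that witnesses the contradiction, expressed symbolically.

Toward a contradiction, assume L is regular with pumping length p.
Choose w = 0^p 1^{p+p!-2}. Since p ≠ (p+p!-2)+2 = p+p!, w ∈ L; and |w| ≥ p.
By the pumping lemma, w = xyz with |xy| ≤ p and |y| > 0.
Because |xy| ≤ p and w begins with p copies of 0, we have y = 0^k with 1 ≤ k ≤ p.
Since 1 ≤ k ≤ p, k divides p!; set t = 1 + p!/k. Then xy^t z has p + (p!/k)·k = p + p! copies of 0. Now the 0-count is p+p! and (1-count)+2 = (p+p!-2)+2 = p+p!, so i ≠ j+2 fails. So xy^t z = 0^{p+p!} 1^{p+p!-2} ∉ L.
Contradiction. Therefore L is not regular.

0^{p+p!} 1^{p+p!-2}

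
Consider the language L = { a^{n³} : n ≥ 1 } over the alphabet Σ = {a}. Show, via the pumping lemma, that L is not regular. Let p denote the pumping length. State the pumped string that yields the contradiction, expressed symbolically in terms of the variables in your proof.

Assume L is regular; let p be its pumping constant.
Take w = a^{p³} ∈ L with |w| = p³ ≥ p.
By the pumping lemma, w = xyz with |xy| ≤ p and y is nonempty.
Then y = a^k for some k with 1 ≤ k ≤ p.
Pump with i = 2: xy^2z = a^{p³+k}. Since 1 ≤ k ≤ p, p³ < p³+k ≤ p³+p < p³+3p²+3p+1 = (p+1)³, so p³+k is not a perfect cube. So xy^2z ∉ L.
This is a contradiction; hence L is not regular.

a^{p³+k}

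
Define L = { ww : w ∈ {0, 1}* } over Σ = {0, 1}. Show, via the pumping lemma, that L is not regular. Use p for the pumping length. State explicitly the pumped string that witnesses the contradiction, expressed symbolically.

0^{p+k} 1^p 0^p 1^p

Suppose for contradiction that L is regular, and let p be the pumping length.
Take w = 0^p 1^p 0^p 1^p = uu where u = 0^p1^p; then w ∈ L and |w| = 4p ≥ p.
Write w = xyz as guaranteed by the lemma, with |xy| ≤ p and |y| > 0.
Because |xy| ≤ p and w begins with p copies of 0, we have y = 0^k with 1 ≤ k ≤ p.
Pump with i = 2: xy^2z = 0^{p+k} 1^p 0^p 1^p, of length 4p+k. Suppose this equals vv. The string starts with 0 and ends with 1, so v does too; thus the boundary between the two copies of v is a 1→0 transition. There is exactly one such transition, at position 2p+k, so |v| = 2p+k and |vv| = 4p+2k ≠ 4p+k since k ≥ 1. So xy^2z ∉ L.
Contradiction. Therefore L is not regular.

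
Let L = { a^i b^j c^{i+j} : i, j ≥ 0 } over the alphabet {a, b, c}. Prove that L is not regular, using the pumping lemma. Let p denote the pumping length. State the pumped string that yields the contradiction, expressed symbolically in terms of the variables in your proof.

a^{p+k} b^p c^{2p}

Suppose for contradiction that L is regular, and let p be the pumping length.
Take w = a^p b^p c^{2p} ∈ L (with i=j=p, i+j=2p), |w| = 4p ≥ p.
The pumping lemma gives a decomposition w = xyz where |xy| ≤ p and |y| ≥ 1.
The first p characters of w are a's, so xy (and hence y) consists only of a's. Write y = a^k, 1 ≤ k ≤ p.
Consider xy^2z = a^{p+k} b^p c^{2p}. Now the a- and b-counts sum to 2p+k, but the c-count is 2p ≠ 2p+k. So xy^2z ∉ L.
This contradicts the pumping lemma, so L is not regular.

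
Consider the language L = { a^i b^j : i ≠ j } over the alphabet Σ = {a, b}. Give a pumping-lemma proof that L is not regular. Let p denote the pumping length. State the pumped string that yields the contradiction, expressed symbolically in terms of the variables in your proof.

a^{p+p!} b^{p+p!}

Assume L is regular. Let p be the pumping length given by the pumping lemma.
Choose w = a^p b^{p+p!}. Since p ≠ p+p!, w ∈ L; and |w| ≥ p.
Write w = xyz as guaranteed by the lemma, with |xy| ≤ p and y is nonempty.
Since the first p symbols of w are all a's and |xy| ≤ p, y lies entirely in the leading a-block: y = a^k for some k with 1 ≤ k ≤ p.
Since 1 ≤ k ≤ p, k divides p!; set t = 1 + p!/k. Then xy^t z has p + (p!/k)·k = p + p! copies of a. Now the a-count equals the b-count, so i ≠ j fails. So xy^t z = a^{p+p!} b^{p+p!} ∉ L.
Contradiction. Therefore L is not regular.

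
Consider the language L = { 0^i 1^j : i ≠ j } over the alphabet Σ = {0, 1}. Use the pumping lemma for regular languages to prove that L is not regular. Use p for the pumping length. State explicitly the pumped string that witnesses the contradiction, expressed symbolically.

Assume L is regular; let p be its pumping constant.
Choose w = 0^p 1^{p+p!}. Since p ≠ p+p!, w ∈ L; and |w| ≥ p.
By the pumping lemma, w = xyz with |xy| ≤ p and |y| > 0.
Because |xy| ≤ p and w begins with p copies of 0, we have y = 0^k with 1 ≤ k ≤ p.
Since 1 ≤ k ≤ p, k divides p!; set t = 1 + p!/k. Then xy^t z has p + (p!/k)·k = p + p! copies of 0. Now the 0-count equals the 1-count, so i ≠ j fails. So xy^t z = 0^{p+p!} 1^{p+p!} ∉ L.
This contradicts the pumping lemma, so L is not regular.

0^{p+p!} 1^{p+p!}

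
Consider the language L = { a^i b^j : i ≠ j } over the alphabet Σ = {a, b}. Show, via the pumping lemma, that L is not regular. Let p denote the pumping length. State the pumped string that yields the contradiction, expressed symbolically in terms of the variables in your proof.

a^{p+p!} b^{p+p!}

Assume L is regular; let p be its pumping constant.
Choose w = a^p b^{p+p!}. Since p ≠ p+p!, w ∈ L; and |w| ≥ p.
The pumping lemma gives a decomposition w = xyz where |xy| ≤ p and |y| > 0.
The first p characters of w are a's, so xy (and hence y) consists only of a's. Write y = a^k, 1 ≤ k ≤ p.
Since 1 ≤ k ≤ p, k divides p!; set t = 1 + p!/k. Then xy^t z has p + (p!/k)·k = p + p! copies of a. Now the a-count equals the b-count, so i ≠ j fails. So xy^t z = a^{p+p!} b^{p+p!} ∉ L.
This is a contradiction; hence L is not regular.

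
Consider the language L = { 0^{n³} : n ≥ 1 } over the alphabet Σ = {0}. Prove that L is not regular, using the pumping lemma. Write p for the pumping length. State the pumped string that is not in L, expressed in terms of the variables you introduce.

0^{p³+k}

Assume L is regular. Let p be the pumping length given by the pumping lemma.
Take w = 0^{p³} ∈ L with |w| = p³ ≥ p.
By the pumping lemma, w = xyz with |xy| ≤ p and |y| ≥ 1.
Then y = 0^k for some k with 1 ≤ k ≤ p.
Pump with i = 2: xy^2z = 0^{p³+k}. Since 1 ≤ k ≤ p, p³ < p³+k ≤ p³+p < p³+3p²+3p+1 = (p+1)³, so p³+k is not a perfect cube. So xy^2z ∉ L.
Contradiction. Therefore L is not regular.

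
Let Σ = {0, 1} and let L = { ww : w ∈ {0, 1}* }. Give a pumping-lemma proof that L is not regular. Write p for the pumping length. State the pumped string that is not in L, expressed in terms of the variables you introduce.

Suppose for contradiction that L is regular, and let p be the pumping length.
Take w = 0^p 1^p 0^p 1^p = uu where u = 0^p1^p; then w ∈ L and |w| = 4p ≥ p.
The pumping lemma gives a decomposition w = xyz where |xy| ≤ p and |y| ≥ 1.
The first p characters of w are 0's, so xy (and hence y) consists only of 0's. Write y = 0^k, 1 ≤ k ≤ p.
Pump with i = 2: xy^2z = 0^{p+k} 1^p 0^p 1^p, of length 4p+k. Suppose this equals vv. The string starts with 0 and ends with 1, so v does too; thus the boundary between the two copies of v is a 1→0 transition. There is exactly one such transition, at position 2p+k, so |v| = 2p+k and |vv| = 4p+2k ≠ 4p+k since k ≥ 1. So xy^2z ∉ L.
This is a contradiction; hence L is not regular.

0^{p+k} 1^p 0^p 1^p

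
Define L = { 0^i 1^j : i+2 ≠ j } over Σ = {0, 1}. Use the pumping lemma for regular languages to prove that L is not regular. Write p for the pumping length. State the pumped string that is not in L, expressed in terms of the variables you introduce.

0^{p+p!} 1^{p+p!+2}

Assume L is regular. Let p be the pumping length given by the pumping lemma.
Choose w = 0^p 1^{p+p!+2}. Since p ≠ (p+p!+2)-2 = p+p!, w ∈ L; and |w| ≥ p.
Write w = xyz as guaranteed by the lemma, with |xy| ≤ p and |y| ≥ 1.
Since the first p symbols of w are all 0's and |xy| ≤ p, y lies entirely in the leading 0-block: y = 0^k for some k with 1 ≤ k ≤ p.
Since 1 ≤ k ≤ p, k divides p!; set t = 1 + p!/k. Then xy^t z has p + (p!/k)·k = p + p! copies of 0. Now the 0-count is p+p! and (1-count)-2 = (p+p!+2)-2 = p+p!, so i+2 ≠ j fails. So xy^t z = 0^{p+p!} 1^{p+p!+2} ∉ L.
This contradicts the pumping lemma, so L is not regular.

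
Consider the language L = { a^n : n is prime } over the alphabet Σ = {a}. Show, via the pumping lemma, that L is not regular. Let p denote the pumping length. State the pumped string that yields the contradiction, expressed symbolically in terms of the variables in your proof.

Suppose for contradiction that L is regular, and let p be the pumping length.
Let q be a prime with q ≥ p+2 (infinitely many primes exist), and take w = a^q ∈ L with |w| = q ≥ p.
The pumping lemma gives a decomposition w = xyz where |xy| ≤ p and |y| ≥ 1.
Then y = a^k for some k with 1 ≤ k ≤ p.
Since 1 ≤ k ≤ p, |xz| = q-k. Pump with i = q+1: |xy^{q+1}z| = (q-k)+(q+1)k = q+qk = q(1+k), which is composite (both factors ≥ 2). So xy^{q+1}z = a^{q(1+k)} ∉ L.
Contradiction. Therefore L is not regular.

a^{q(1+k)}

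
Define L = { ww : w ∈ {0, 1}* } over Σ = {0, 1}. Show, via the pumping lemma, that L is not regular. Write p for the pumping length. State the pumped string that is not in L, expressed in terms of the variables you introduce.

Toward a contradiction, assume L is regular with pumping length p.
Take w = 0^p 1^p 0^p 1^p = uu where u = 0^p1^p; then w ∈ L and |w| = 4p ≥ p.
By the pumping lemma, w = xyz with |xy| ≤ p and y is nonempty.
Since the first p symbols of w are all 0's and |xy| ≤ p, y lies entirely in the leading 0-block: y = 0^k for some k with 1 ≤ k ≤ p.
Pump with i = 2: xy^2z = 0^{p+k} 1^p 0^p 1^p, of length 4p+k. Suppose this equals vv. The string starts with 0 and ends with 1, so v does too; thus the boundary between the two copies of v is a 1→0 transition. There is exactly one such transition, at position 2p+k, so |v| = 2p+k and |vv| = 4p+2k ≠ 4p+k since k ≥ 1. So xy^2z ∉ L.
This is a contradiction; hence L is not regular.

0^{p+k} 1^p 0^p 1^p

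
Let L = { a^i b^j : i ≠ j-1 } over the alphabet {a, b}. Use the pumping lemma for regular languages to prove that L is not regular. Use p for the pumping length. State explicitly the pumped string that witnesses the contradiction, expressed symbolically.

Suppose for contradiction that L is regular, and let p be the pumping length.
Choose w = a^p b^{p+p!+1}. Since p ≠ (p+p!+1)-1 = p+p!, w ∈ L; and |w| ≥ p.
Write w = xyz as guaranteed by the lemma, with |xy| ≤ p and |y| > 0.
Since the first p symbols of w are all a's and |xy| ≤ p, y lies entirely in the leading a-block: y = a^k for some k with 1 ≤ k ≤ p.
Since 1 ≤ k ≤ p, k divides p!; set t = 1 + p!/k. Then xy^t z has p + (p!/k)·k = p + p! copies of a. Now the a-count is p+p! and (b-count)-1 = (p+p!+1)-1 = p+p!, so i ≠ j-1 fails. So xy^t z = a^{p+p!} b^{p+p!+1} ∉ L.
This contradicts the pumping lemma, so L is not regular.

a^{p+p!} b^{p+p!+1}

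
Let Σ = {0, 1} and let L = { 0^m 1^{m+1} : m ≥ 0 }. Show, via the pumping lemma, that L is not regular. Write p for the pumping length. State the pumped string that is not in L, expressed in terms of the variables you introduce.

Assume L is regular. Let p be the pumping length given by the pumping lemma.
Take w = 0^p 1^{p+1}. Then w ∈ L and |w| = 2p+1 ≥ p.
Write w = xyz as guaranteed by the lemma, with |xy| ≤ p and |y| > 0.
The first p characters of w are 0's, so xy (and hence y) consists only of 0's. Write y = 0^k, 1 ≤ k ≤ p.
Pump with i = 2: xy^2z = 0^{p+k} 1^{p+1}. For this to lie in L we would need p+1 = (p+k)+1, which forces k = 0. But k ≥ 1, so xy^2z ∉ L.
This contradicts the pumping lemma, so L is not regular.

0^{p+k} 1^{p+1}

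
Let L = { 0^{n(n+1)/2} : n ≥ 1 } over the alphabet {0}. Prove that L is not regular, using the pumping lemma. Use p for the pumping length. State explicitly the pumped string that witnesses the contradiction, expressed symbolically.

Toward a contradiction, assume L is regular with pumping length p.
Take w = 0^{p(p+1)/2} ∈ L with |w| = p(p+1)/2 ≥ p.
By the pumping lemma, w = xyz with |xy| ≤ p and |y| > 0.
Then y = 0^k for some k with 1 ≤ k ≤ p.
Pump with i = 2: xy^2z = 0^{p(p+1)/2+k}. Since 1 ≤ k ≤ p, p(p+1)/2 < p(p+1)/2+k ≤ p(p+1)/2+p < (p+1)(p+2)/2, so p(p+1)/2+k is strictly between consecutive triangular numbers. So xy^2z ∉ L.
This is a contradiction; hence L is not regular.

0^{p(p+1)/2+k}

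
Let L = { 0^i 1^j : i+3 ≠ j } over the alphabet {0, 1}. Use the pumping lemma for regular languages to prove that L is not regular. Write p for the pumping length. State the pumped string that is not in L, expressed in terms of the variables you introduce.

0^{p+p!} 1^{p+p!+3}

Assume L is regular; let p be its pumping constant.
Choose w = 0^p 1^{p+p!+3}. Since p ≠ (p+p!+3)-3 = p+p!, w ∈ L; and |w| ≥ p.
The pumping lemma gives a decomposition w = xyz where |xy| ≤ p and y is nonempty.
Because |xy| ≤ p and w begins with p copies of 0, we have y = 0^k with 1 ≤ k ≤ p.
Since 1 ≤ k ≤ p, k divides p!; set t = 1 + p!/k. Then xy^t z has p + (p!/k)·k = p + p! copies of 0. Now the 0-count is p+p! and (1-count)-3 = (p+p!+3)-3 = p+p!, so i+3 ≠ j fails. So xy^t z = 0^{p+p!} 1^{p+p!+3} ∉ L.
This contradicts the pumping lemma, so L is not regular.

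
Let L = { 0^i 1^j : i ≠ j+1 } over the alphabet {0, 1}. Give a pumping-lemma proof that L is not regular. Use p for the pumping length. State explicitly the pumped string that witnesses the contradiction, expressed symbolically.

Assume L is regular. Let p be the pumping length given by the pumping lemma.
Choose w = 0^p 1^{p+p!-1}. Since p ≠ (p+p!-1)+1 = p+p!, w ∈ L; and |w| ≥ p.
Write w = xyz as guaranteed by the lemma, with |xy| ≤ p and |y| ≥ 1.
Since the first p symbols of w are all 0's and |xy| ≤ p, y lies entirely in the leading 0-block: y = 0^k for some k with 1 ≤ k ≤ p.
Since 1 ≤ k ≤ p, k divides p!; set t = 1 + p!/k. Then xy^t z has p + (p!/k)·k = p + p! copies of 0. Now the 0-count is p+p! and (1-count)+1 = (p+p!-1)+1 = p+p!, so i ≠ j+1 fails. So xy^t z = 0^{p+p!} 1^{p+p!-1} ∉ L.
This is a contradiction; hence L is not regular.

0^{p+p!} 1^{p+p!-1}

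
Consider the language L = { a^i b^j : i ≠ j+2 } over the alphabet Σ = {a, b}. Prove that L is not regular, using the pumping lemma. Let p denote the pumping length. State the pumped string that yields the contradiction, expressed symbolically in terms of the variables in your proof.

a^{p+p!} b^{p+p!-2}

Suppose for contradiction that L is regular, and let p be the pumping length.
Choose w = a^p b^{p+p!-2}. Since p ≠ (p+p!-2)+2 = p+p!, w ∈ L; and |w| ≥ p.
The pumping lemma gives a decomposition w = xyz where |xy| ≤ p and |y| > 0.
The first p characters of w are a's, so xy (and hence y) consists only of a's. Write y = a^k, 1 ≤ k ≤ p.
Since 1 ≤ k ≤ p, k divides p!; set t = 1 + p!/k. Then xy^t z has p + (p!/k)·k = p + p! copies of a. Now the a-count is p+p! and (b-count)+2 = (p+p!-2)+2 = p+p!, so i ≠ j+2 fails. So xy^t z = a^{p+p!} b^{p+p!-2} ∉ L.
Contradiction. Therefore L is not regular.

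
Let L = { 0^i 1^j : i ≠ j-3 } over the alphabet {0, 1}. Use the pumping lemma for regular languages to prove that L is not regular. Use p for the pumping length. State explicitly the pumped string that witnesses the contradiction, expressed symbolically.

Assume L is regular. Let p be the pumping length given by the pumping lemma.
Choose w = 0^p 1^{p+p!+3}. Since p ≠ (p+p!+3)-3 = p+p!, w ∈ L; and |w| ≥ p.
Write w = xyz as guaranteed by the lemma, with |xy| ≤ p and |y| ≥ 1.
Because |xy| ≤ p and w begins with p copies of 0, we have y = 0^k with 1 ≤ k ≤ p.
Since 1 ≤ k ≤ p, k divides p!; set t = 1 + p!/k. Then xy^t z has p + (p!/k)·k = p + p! copies of 0. Now the 0-count is p+p! and (1-count)-3 = (p+p!+3)-3 = p+p!, so i ≠ j-3 fails. So xy^t z = 0^{p+p!} 1^{p+p!+3} ∉ L.
This contradicts the pumping lemma, so L is not regular.

0^{p+p!} 1^{p+p!+3}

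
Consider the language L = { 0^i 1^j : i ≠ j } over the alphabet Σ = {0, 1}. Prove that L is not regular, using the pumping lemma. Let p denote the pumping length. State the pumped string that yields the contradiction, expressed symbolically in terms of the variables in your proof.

Toward a contradiction, assume L is regular with pumping length p.
Choose w = 0^p 1^{p+p!}. Since p ≠ p+p!, w ∈ L; and |w| ≥ p.
Write w = xyz as guaranteed by the lemma, with |xy| ≤ p and |y| > 0.
The first p characters of w are 0's, so xy (and hence y) consists only of 0's. Write y = 0^k, 1 ≤ k ≤ p.
Since 1 ≤ k ≤ p, k divides p!; set t = 1 + p!/k. Then xy^t z has p + (p!/k)·k = p + p! copies of 0. Now the 0-count equals the 1-count, so i ≠ j fails. So xy^t z = 0^{p+p!} 1^{p+p!} ∉ L.
This is a contradiction; hence L is not regular.

0^{p+p!} 1^{p+p!}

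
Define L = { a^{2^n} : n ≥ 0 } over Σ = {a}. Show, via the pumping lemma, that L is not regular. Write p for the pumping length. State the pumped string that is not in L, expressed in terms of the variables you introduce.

a^{2^p+k}

Suppose for contradiction that L is regular, and let p be the pumping length.
Take w = a^{2^p} ∈ L with |w| = 2^p ≥ p.
By the pumping lemma, w = xyz with |xy| ≤ p and |y| ≥ 1.
Then y = a^k for some k with 1 ≤ k ≤ p.
Pump with i = 2: xy^2z = a^{2^p+k}. Since 1 ≤ k ≤ p < 2^p, we have 2^p < 2^p+k < 2^{p+1}, so 2^p+k is not a power of 2. So xy^2z ∉ L.
Contradiction. Therefore L is not regular.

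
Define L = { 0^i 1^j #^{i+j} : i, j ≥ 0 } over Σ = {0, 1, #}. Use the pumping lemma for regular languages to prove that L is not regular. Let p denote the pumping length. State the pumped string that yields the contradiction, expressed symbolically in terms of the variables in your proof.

Assume L is regular; let p be its pumping constant.
Take w = 0^p 1^p #^{2p} ∈ L (with i=j=p, i+j=2p), |w| = 4p ≥ p.
The pumping lemma gives a decomposition w = xyz where |xy| ≤ p and y is nonempty.
Because |xy| ≤ p and w begins with p copies of 0, we have y = 0^k with 1 ≤ k ≤ p.
Consider xy^2z = 0^{p+k} 1^p #^{2p}. Now the 0- and 1-counts sum to 2p+k, but the #-count is 2p ≠ 2p+k. So xy^2z ∉ L.
This contradicts the pumping lemma, so L is not regular.

0^{p+k} 1^p #^{2p}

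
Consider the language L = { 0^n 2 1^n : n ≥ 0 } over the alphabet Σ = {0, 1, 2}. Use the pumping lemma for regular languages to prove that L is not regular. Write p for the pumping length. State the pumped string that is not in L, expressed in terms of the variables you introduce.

0^{p+k} 2 1^p

Assume L is regular; let p be its pumping constant.
Take w = 0^p 2 1^p ∈ L with |w| = 2p+1 ≥ p.
The pumping lemma gives a decomposition w = xyz where |xy| ≤ p and y is nonempty.
Because |xy| ≤ p and w begins with p copies of 0, we have y = 0^k with 1 ≤ k ≤ p.
Pump with i = 2: xy^2z = 0^{p+k} 2 1^p, which would require p+k = p. But k ≥ 1, so xy^2z ∉ L.
This is a contradiction; hence L is not regular.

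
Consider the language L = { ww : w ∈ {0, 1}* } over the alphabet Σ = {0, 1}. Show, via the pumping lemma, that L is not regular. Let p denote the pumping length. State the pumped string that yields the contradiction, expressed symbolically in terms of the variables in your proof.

Toward a contradiction, assume L is regular with pumping length p.
Take w = 0^p 1^p 0^p 1^p = uu where u = 0^p1^p; then w ∈ L and |w| = 4p ≥ p.
Write w = xyz as guaranteed by the lemma, with |xy| ≤ p and |y| > 0.
The first p characters of w are 0's, so xy (and hence y) consists only of 0's. Write y = 0^k, 1 ≤ k ≤ p.
Pump with i = 2: xy^2z = 0^{p+k} 1^p 0^p 1^p, of length 4p+k. Suppose this equals vv. The string starts with 0 and ends with 1, so v does too; thus the boundary between the two copies of v is a 1→0 transition. There is exactly one such transition, at position 2p+k, so |v| = 2p+k and |vv| = 4p+2k ≠ 4p+k since k ≥ 1. So xy^2z ∉ L.
This contradicts the pumping lemma, so L is not regular.

0^{p+k} 1^p 0^p 1^p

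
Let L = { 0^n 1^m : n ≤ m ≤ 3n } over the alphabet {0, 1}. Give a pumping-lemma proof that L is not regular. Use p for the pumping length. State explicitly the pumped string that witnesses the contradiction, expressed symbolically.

0^{p+k} 1^p

Assume L is regular. Let p be the pumping length given by the pumping lemma.
Take w = 0^p 1^p ∈ L (since p ≤ p ≤ 3p), with |w| = 2p ≥ p.
Write w = xyz as guaranteed by the lemma, with |xy| ≤ p and |y| > 0.
Because |xy| ≤ p and w begins with p copies of 0, we have y = 0^k with 1 ≤ k ≤ p.
Pump with i = 2: xy^2z = 0^{p+k} 1^p. Now n = p+k > p = m, so the condition n ≤ m fails. Thus xy^2z ∉ L.
This contradicts the pumping lemma, so L is not regular.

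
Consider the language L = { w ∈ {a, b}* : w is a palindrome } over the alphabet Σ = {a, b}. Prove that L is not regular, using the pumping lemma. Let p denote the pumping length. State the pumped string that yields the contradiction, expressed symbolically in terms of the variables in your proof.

Assume L is regular; let p be its pumping constant.
Take w = a^p b a^p, a palindrome of length 2p+1 ≥ p.
By the pumping lemma, w = xyz with |xy| ≤ p and |y| > 0.
The first p characters of w are a's, so xy (and hence y) consists only of a's. Write y = a^k, 1 ≤ k ≤ p.
Pump with i = 2: xy^2z = a^{p+k} b a^p. Its reverse is a^p b a^{p+k}, which differs from xy^2z since k ≥ 1. So xy^2z is not a palindrome and xy^2z ∉ L.
This contradicts the pumping lemma, so L is not regular.

a^{p+k} b a^p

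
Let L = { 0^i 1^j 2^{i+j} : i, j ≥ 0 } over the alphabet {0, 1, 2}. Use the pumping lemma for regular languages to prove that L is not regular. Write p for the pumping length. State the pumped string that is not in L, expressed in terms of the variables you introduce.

Assume L is regular. Let p be the pumping length given by the pumping lemma.
Take w = 0^p 1^p 2^{2p} ∈ L (with i=j=p, i+j=2p), |w| = 4p ≥ p.
The pumping lemma gives a decomposition w = xyz where |xy| ≤ p and |y| ≥ 1.
Because |xy| ≤ p and w begins with p copies of 0, we have y = 0^k with 1 ≤ k ≤ p.
Consider xy^2z = 0^{p+k} 1^p 2^{2p}. Now the 0- and 1-counts sum to 2p+k, but the 2-count is 2p ≠ 2p+k. So xy^2z ∉ L.
This contradicts the pumping lemma, so L is not regular.

0^{p+k} 1^p 2^{2p}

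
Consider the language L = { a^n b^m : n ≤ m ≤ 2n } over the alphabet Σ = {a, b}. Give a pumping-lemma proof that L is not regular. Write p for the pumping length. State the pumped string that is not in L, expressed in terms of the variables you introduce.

a^{p+k} b^p

Toward a contradiction, assume L is regular with pumping length p.
Take w = a^p b^p ∈ L (since p ≤ p ≤ 2p), with |w| = 2p ≥ p.
Write w = xyz as guaranteed by the lemma, with |xy| ≤ p and |y| > 0.
Because |xy| ≤ p and w begins with p copies of a, we have y = a^k with 1 ≤ k ≤ p.
Pump with i = 2: xy^2z = a^{p+k} b^p. Now n = p+k > p = m, so the condition n ≤ m fails. Thus xy^2z ∉ L.
This is a contradiction; hence L is not regular.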